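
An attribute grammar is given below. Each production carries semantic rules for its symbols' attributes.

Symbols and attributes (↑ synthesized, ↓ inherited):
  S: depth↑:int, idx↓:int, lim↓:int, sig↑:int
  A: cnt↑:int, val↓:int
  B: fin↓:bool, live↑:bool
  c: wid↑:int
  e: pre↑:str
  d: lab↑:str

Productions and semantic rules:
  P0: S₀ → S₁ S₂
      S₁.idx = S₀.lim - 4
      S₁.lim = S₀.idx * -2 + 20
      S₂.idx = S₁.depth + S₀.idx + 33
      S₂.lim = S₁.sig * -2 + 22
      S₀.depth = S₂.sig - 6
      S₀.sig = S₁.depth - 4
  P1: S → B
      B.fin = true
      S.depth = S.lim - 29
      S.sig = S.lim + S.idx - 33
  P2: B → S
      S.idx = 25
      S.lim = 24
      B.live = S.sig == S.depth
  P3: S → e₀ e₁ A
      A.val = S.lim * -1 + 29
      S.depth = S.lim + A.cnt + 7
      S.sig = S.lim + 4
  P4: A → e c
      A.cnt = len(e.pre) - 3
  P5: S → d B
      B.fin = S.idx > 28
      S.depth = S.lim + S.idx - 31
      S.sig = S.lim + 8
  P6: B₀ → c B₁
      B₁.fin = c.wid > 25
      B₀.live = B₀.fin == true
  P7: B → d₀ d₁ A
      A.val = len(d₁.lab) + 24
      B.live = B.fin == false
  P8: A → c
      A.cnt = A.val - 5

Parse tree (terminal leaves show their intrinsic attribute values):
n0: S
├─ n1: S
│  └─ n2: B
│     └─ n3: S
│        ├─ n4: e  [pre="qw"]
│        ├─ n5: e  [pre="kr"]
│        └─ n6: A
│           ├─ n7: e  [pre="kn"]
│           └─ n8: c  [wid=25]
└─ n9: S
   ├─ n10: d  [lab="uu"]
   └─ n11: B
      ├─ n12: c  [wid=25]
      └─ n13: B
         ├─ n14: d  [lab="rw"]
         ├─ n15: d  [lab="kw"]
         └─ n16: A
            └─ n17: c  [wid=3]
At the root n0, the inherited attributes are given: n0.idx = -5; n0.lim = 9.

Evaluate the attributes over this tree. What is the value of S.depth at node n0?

20

1. n0.idx = -5  [given at root]
2. n0.lim = 9  [given at root]
3. n1.idx = 5  [S₀.lim - 4]
4. n1.lim = 30  [S₀.idx * -2 + 20]
5. n2.fin = true  [true]
6. n3.idx = 25  [25]
7. n3.lim = 24  [24]
8. n4.pre = "qw"  [terminal]
9. n5.pre = "kr"  [terminal]
10. n6.val = 5  [S.lim * -1 + 29]
11. n7.pre = "kn"  [terminal]
12. n8.wid = 25  [terminal]
13. n6.cnt = -1  [len(e.pre) - 3]
14. n3.depth = 30  [S.lim + A.cnt + 7]
15. n3.sig = 28  [S.lim + 4]
16. n2.live = false  [S.sig == S.depth]
17. n1.depth = 1  [S.lim - 29]
18. n1.sig = 2  [S.lim + S.idx - 33]
19. n9.idx = 29  [S₁.depth + S₀.idx + 33]
20. n9.lim = 18  [S₁.sig * -2 + 22]
21. n10.lab = "uu"  [terminal]
22. n11.fin = true  [S.idx > 28]
23. n12.wid = 25  [terminal]
24. n13.fin = false  [c.wid > 25]
25. n14.lab = "rw"  [terminal]
26. n15.lab = "kw"  [terminal]
27. n16.val = 26  [len(d₁.lab) + 24]
28. n17.wid = 3  [terminal]
29. n16.cnt = 21  [A.val - 5]
30. n13.live = true  [B.fin == false]
31. n11.live = true  [B₀.fin == true]
32. n9.depth = 16  [S.lim + S.idx - 31]
33. n9.sig = 26  [S.lim + 8]
34. n0.depth = 20  [S₂.sig - 6]
35. n0.sig = -3  [S₁.depth - 4]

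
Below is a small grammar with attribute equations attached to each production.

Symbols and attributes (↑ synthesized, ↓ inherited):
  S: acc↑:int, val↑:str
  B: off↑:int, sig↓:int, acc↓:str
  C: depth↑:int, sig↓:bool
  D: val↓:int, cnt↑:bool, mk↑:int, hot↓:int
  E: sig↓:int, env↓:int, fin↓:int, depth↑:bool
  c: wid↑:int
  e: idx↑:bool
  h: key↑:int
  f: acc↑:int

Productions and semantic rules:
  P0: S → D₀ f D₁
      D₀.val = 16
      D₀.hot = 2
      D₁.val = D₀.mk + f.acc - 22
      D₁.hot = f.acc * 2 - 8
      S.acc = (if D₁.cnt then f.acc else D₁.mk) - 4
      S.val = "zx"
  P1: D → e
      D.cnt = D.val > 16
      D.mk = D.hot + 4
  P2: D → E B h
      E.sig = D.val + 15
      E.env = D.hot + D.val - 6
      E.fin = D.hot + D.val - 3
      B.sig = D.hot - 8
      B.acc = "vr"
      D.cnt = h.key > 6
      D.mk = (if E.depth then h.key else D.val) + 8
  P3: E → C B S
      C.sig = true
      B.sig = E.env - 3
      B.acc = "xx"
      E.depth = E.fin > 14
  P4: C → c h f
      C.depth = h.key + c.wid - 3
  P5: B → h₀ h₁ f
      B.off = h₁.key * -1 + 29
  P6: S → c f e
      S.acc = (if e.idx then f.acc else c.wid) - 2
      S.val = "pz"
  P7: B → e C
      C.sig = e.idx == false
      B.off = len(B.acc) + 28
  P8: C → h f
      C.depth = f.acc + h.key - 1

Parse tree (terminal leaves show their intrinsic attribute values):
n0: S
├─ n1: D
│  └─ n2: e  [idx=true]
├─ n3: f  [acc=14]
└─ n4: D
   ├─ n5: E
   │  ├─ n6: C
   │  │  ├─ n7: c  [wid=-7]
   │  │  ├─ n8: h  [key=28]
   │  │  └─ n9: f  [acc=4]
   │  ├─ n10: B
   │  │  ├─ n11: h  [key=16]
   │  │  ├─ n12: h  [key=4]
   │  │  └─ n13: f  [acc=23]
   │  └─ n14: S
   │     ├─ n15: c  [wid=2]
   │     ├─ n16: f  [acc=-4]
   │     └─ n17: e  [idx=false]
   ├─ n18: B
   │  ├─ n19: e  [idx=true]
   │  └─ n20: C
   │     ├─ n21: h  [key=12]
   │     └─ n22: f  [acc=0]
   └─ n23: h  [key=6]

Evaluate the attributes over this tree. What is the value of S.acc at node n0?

10

1. n1.val = 16  [16]
2. n1.hot = 2  [2]
3. n2.idx = true  [terminal]
4. n1.cnt = false  [D.val > 16]
5. n1.mk = 6  [D.hot + 4]
6. n3.acc = 14  [terminal]
7. n4.val = -2  [D₀.mk + f.acc - 22]
8. n4.hot = 20  [f.acc * 2 - 8]
9. n5.sig = 13  [D.val + 15]
10. n5.env = 12  [D.hot + D.val - 6]
11. n5.fin = 15  [D.hot + D.val - 3]
12. n6.sig = true  [true]
13. n7.wid = -7  [terminal]
14. n8.key = 28  [terminal]
15. n9.acc = 4  [terminal]
16. n6.depth = 18  [h.key + c.wid - 3]
17. n10.sig = 9  [E.env - 3]
18. n10.acc = "xx"  ["xx"]
19. n11.key = 16  [terminal]
20. n12.key = 4  [terminal]
21. n13.acc = 23  [terminal]
22. n10.off = 25  [h₁.key * -1 + 29]
23. n15.wid = 2  [terminal]
24. n16.acc = -4  [terminal]
25. n17.idx = false  [terminal]
26. n14.acc = 0  [(if e.idx then f.acc else c.wid) - 2]
27. n14.val = "pz"  ["pz"]
28. n5.depth = true  [E.fin > 14]
29. n18.sig = 12  [D.hot - 8]
30. n18.acc = "vr"  ["vr"]
31. n19.idx = true  [terminal]
32. n20.sig = false  [e.idx == false]
33. n21.key = 12  [terminal]
34. n22.acc = 0  [terminal]
35. n20.depth = 11  [f.acc + h.key - 1]
36. n18.off = 30  [len(B.acc) + 28]
37. n23.key = 6  [terminal]
38. n4.cnt = false  [h.key > 6]
39. n4.mk = 14  [(if E.depth then h.key else D.val) + 8]
40. n0.acc = 10  [(if D₁.cnt then f.acc else D₁.mk) - 4]
41. n0.val = "zx"  ["zx"]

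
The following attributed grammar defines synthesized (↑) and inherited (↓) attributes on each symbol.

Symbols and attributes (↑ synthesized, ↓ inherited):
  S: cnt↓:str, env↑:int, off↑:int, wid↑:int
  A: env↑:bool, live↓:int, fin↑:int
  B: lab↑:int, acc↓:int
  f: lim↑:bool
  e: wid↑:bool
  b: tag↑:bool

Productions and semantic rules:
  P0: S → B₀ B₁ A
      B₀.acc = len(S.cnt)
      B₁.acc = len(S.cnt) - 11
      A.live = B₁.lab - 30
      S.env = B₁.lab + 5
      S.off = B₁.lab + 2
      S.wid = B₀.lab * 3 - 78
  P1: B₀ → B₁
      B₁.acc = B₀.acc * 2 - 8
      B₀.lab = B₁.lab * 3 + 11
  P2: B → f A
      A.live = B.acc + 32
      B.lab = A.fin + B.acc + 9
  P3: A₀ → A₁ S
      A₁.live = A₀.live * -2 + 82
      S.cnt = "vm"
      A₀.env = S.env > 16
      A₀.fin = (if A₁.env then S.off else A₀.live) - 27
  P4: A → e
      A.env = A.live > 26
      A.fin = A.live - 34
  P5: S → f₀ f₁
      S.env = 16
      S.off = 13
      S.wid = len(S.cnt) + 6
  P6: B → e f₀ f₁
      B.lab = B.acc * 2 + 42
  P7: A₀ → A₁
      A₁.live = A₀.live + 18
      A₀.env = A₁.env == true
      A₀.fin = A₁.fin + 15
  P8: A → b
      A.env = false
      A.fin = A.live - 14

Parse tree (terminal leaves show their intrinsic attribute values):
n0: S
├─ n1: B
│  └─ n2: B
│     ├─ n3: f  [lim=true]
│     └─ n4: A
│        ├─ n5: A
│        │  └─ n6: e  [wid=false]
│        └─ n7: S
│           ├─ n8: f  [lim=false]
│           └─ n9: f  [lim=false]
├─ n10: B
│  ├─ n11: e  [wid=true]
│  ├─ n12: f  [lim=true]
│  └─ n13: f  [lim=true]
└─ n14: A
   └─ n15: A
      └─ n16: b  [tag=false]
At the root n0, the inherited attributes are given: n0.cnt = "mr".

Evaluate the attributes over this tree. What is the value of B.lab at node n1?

1. n0.cnt = "mr"  [given at root]
2. n1.acc = 2  [len(S.cnt)]
3. n2.acc = -4  [B₀.acc * 2 - 8]
4. n3.lim = true  [terminal]
5. n4.live = 28  [B.acc + 32]
6. n5.live = 26  [A₀.live * -2 + 82]
7. n6.wid = false  [terminal]
8. n5.env = false  [A.live > 26]
9. n5.fin = -8  [A.live - 34]
10. n7.cnt = "vm"  ["vm"]
11. n8.lim = false  [terminal]
12. n9.lim = false  [terminal]
13. n7.env = 16  [16]
14. n7.off = 13  [13]
15. n7.wid = 8  [len(S.cnt) + 6]
16. n4.env = false  [S.env > 16]
17. n4.fin = 1  [(if A₁.env then S.off else A₀.live) - 27]
18. n2.lab = 6  [A.fin + B.acc + 9]
19. n1.lab = 29  [B₁.lab * 3 + 11]
20. n10.acc = -9  [len(S.cnt) - 11]
21. n11.wid = true  [terminal]
22. n12.lim = true  [terminal]
23. n13.lim = true  [terminal]
24. n10.lab = 24  [B.acc * 2 + 42]
25. n14.live = -6  [B₁.lab - 30]
26. n15.live = 12  [A₀.live + 18]
27. n16.tag = false  [terminal]
28. n15.env = false  [false]
29. n15.fin = -2  [A.live - 14]
30. n14.env = false  [A₁.env == true]
31. n14.fin = 13  [A₁.fin + 15]
32. n0.env = 29  [B₁.lab + 5]
33. n0.off = 26  [B₁.lab + 2]
34. n0.wid = 9  [B₀.lab * 3 - 78]

29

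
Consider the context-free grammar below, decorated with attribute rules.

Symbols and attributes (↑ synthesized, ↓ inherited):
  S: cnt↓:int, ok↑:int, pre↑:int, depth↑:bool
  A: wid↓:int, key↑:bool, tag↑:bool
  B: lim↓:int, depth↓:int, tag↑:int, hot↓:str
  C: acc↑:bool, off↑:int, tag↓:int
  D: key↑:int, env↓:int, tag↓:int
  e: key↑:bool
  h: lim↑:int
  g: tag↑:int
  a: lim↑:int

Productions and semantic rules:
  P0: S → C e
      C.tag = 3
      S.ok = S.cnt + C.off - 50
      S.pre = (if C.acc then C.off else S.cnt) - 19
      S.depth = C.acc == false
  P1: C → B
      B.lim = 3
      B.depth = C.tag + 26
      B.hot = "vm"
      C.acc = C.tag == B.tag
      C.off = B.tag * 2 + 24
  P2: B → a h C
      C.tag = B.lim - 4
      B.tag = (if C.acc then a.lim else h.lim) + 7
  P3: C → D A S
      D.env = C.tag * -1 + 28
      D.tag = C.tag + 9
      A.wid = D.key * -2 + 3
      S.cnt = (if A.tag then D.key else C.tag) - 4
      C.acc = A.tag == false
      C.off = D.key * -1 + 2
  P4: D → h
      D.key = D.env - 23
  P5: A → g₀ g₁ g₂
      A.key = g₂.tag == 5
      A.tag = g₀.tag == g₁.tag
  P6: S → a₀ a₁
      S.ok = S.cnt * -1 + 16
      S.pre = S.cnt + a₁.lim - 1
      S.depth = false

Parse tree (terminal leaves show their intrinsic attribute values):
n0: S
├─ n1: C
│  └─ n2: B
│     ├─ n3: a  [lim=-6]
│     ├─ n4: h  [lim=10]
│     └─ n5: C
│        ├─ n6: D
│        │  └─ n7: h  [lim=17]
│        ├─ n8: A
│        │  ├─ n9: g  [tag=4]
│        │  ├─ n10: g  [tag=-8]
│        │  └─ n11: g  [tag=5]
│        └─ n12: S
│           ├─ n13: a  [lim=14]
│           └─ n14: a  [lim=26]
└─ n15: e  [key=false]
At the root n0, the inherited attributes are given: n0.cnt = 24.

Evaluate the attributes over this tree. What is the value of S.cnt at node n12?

1. n0.cnt = 24  [given at root]
2. n1.tag = 3  [3]
3. n2.lim = 3  [3]
4. n2.depth = 29  [C.tag + 26]
5. n2.hot = "vm"  ["vm"]
6. n3.lim = -6  [terminal]
7. n4.lim = 10  [terminal]
8. n5.tag = -1  [B.lim - 4]
9. n6.env = 29  [C.tag * -1 + 28]
10. n6.tag = 8  [C.tag + 9]
11. n7.lim = 17  [terminal]
12. n6.key = 6  [D.env - 23]
13. n8.wid = -9  [D.key * -2 + 3]
14. n9.tag = 4  [terminal]
15. n10.tag = -8  [terminal]
16. n11.tag = 5  [terminal]
17. n8.key = true  [g₂.tag == 5]
18. n8.tag = false  [g₀.tag == g₁.tag]
19. n12.cnt = -5  [(if A.tag then D.key else C.tag) - 4]
20. n13.lim = 14  [terminal]
21. n14.lim = 26  [terminal]
22. n12.ok = 21  [S.cnt * -1 + 16]
23. n12.pre = 20  [S.cnt + a₁.lim - 1]
24. n12.depth = false  [false]
25. n5.acc = true  [A.tag == false]
26. n5.off = -4  [D.key * -1 + 2]
27. n2.tag = 1  [(if C.acc then a.lim else h.lim) + 7]
28. n1.acc = false  [C.tag == B.tag]
29. n1.off = 26  [B.tag * 2 + 24]
30. n15.key = false  [terminal]
31. n0.ok = 0  [S.cnt + C.off - 50]
32. n0.pre = 5  [(if C.acc then C.off else S.cnt) - 19]
33. n0.depth = true  [C.acc == false]

-5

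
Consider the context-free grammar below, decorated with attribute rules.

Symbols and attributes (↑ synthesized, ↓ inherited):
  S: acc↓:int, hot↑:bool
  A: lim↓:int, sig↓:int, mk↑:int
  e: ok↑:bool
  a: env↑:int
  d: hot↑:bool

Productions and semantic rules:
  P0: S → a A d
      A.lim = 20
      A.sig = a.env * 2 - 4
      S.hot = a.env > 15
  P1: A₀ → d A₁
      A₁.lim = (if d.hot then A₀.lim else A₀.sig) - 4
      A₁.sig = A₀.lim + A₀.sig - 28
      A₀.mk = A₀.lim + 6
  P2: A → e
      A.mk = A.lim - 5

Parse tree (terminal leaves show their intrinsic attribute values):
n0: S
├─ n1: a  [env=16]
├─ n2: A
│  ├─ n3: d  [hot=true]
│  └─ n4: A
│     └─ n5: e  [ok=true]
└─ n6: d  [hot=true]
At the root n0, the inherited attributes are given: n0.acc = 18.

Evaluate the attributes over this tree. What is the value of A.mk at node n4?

11

1. n0.acc = 18  [given at root]
2. n1.env = 16  [terminal]
3. n2.lim = 20  [20]
4. n2.sig = 28  [a.env * 2 - 4]
5. n3.hot = true  [terminal]
6. n4.lim = 16  [(if d.hot then A₀.lim else A₀.sig) - 4]
7. n4.sig = 20  [A₀.lim + A₀.sig - 28]
8. n5.ok = true  [terminal]
9. n4.mk = 11  [A.lim - 5]
10. n2.mk = 26  [A₀.lim + 6]
11. n6.hot = true  [terminal]
12. n0.hot = true  [a.env > 15]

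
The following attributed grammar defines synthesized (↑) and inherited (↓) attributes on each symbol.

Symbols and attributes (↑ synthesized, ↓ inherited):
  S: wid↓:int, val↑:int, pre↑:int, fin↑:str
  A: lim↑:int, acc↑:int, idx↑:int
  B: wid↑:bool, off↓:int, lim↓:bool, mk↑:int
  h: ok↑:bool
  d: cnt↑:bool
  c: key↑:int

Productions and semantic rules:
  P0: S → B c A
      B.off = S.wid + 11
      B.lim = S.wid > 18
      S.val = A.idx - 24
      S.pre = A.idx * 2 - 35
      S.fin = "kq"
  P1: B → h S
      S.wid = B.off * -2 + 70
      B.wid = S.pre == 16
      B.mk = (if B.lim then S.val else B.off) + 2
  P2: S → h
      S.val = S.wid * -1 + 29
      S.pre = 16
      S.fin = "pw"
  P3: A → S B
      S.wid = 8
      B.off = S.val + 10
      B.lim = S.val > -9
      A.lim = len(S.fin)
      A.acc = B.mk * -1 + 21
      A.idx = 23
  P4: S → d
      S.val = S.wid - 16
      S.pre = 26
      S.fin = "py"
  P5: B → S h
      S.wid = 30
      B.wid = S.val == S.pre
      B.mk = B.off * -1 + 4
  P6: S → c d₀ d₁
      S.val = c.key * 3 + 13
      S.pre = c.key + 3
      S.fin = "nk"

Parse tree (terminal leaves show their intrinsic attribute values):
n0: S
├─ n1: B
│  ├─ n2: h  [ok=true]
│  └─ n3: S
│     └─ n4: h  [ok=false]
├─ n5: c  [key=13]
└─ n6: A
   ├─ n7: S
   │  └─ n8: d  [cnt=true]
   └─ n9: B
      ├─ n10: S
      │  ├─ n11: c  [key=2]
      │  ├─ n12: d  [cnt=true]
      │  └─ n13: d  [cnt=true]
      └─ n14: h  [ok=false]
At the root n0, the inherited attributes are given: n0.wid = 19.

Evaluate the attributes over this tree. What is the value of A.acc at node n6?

19

1. n0.wid = 19  [given at root]
2. n1.off = 30  [S.wid + 11]
3. n1.lim = true  [S.wid > 18]
4. n2.ok = true  [terminal]
5. n3.wid = 10  [B.off * -2 + 70]
6. n4.ok = false  [terminal]
7. n3.val = 19  [S.wid * -1 + 29]
8. n3.pre = 16  [16]
9. n3.fin = "pw"  ["pw"]
10. n1.wid = true  [S.pre == 16]
11. n1.mk = 21  [(if B.lim then S.val else B.off) + 2]
12. n5.key = 13  [terminal]
13. n7.wid = 8  [8]
14. n8.cnt = true  [terminal]
15. n7.val = -8  [S.wid - 16]
16. n7.pre = 26  [26]
17. n7.fin = "py"  ["py"]
18. n9.off = 2  [S.val + 10]
19. n9.lim = true  [S.val > -9]
20. n10.wid = 30  [30]
21. n11.key = 2  [terminal]
22. n12.cnt = true  [terminal]
23. n13.cnt = true  [terminal]
24. n10.val = 19  [c.key * 3 + 13]
25. n10.pre = 5  [c.key + 3]
26. n10.fin = "nk"  ["nk"]
27. n14.ok = false  [terminal]
28. n9.wid = false  [S.val == S.pre]
29. n9.mk = 2  [B.off * -1 + 4]
30. n6.lim = 2  [len(S.fin)]
31. n6.acc = 19  [B.mk * -1 + 21]
32. n6.idx = 23  [23]
33. n0.val = -1  [A.idx - 24]
34. n0.pre = 11  [A.idx * 2 - 35]
35. n0.fin = "kq"  ["kq"]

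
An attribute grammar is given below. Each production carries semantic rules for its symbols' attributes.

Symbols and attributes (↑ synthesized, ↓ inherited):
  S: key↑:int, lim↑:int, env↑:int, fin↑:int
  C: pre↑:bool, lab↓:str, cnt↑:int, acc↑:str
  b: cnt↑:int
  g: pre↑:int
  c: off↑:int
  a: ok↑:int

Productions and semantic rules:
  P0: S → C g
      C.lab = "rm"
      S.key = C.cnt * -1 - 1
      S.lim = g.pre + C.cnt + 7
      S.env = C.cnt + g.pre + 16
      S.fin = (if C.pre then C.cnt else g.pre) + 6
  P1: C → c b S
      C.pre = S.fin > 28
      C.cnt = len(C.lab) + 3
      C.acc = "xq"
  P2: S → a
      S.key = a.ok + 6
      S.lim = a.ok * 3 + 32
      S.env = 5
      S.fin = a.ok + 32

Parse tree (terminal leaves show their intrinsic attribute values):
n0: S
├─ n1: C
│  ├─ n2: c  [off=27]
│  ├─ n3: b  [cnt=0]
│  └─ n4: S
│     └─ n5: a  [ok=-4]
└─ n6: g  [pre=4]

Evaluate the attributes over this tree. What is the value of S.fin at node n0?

10

1. n1.lab = "rm"  ["rm"]
2. n2.off = 27  [terminal]
3. n3.cnt = 0  [terminal]
4. n5.ok = -4  [terminal]
5. n4.key = 2  [a.ok + 6]
6. n4.lim = 20  [a.ok * 3 + 32]
7. n4.env = 5  [5]
8. n4.fin = 28  [a.ok + 32]
9. n1.pre = false  [S.fin > 28]
10. n1.cnt = 5  [len(C.lab) + 3]
11. n1.acc = "xq"  ["xq"]
12. n6.pre = 4  [terminal]
13. n0.key = -6  [C.cnt * -1 - 1]
14. n0.lim = 16  [g.pre + C.cnt + 7]
15. n0.env = 25  [C.cnt + g.pre + 16]
16. n0.fin = 10  [(if C.pre then C.cnt else g.pre) + 6]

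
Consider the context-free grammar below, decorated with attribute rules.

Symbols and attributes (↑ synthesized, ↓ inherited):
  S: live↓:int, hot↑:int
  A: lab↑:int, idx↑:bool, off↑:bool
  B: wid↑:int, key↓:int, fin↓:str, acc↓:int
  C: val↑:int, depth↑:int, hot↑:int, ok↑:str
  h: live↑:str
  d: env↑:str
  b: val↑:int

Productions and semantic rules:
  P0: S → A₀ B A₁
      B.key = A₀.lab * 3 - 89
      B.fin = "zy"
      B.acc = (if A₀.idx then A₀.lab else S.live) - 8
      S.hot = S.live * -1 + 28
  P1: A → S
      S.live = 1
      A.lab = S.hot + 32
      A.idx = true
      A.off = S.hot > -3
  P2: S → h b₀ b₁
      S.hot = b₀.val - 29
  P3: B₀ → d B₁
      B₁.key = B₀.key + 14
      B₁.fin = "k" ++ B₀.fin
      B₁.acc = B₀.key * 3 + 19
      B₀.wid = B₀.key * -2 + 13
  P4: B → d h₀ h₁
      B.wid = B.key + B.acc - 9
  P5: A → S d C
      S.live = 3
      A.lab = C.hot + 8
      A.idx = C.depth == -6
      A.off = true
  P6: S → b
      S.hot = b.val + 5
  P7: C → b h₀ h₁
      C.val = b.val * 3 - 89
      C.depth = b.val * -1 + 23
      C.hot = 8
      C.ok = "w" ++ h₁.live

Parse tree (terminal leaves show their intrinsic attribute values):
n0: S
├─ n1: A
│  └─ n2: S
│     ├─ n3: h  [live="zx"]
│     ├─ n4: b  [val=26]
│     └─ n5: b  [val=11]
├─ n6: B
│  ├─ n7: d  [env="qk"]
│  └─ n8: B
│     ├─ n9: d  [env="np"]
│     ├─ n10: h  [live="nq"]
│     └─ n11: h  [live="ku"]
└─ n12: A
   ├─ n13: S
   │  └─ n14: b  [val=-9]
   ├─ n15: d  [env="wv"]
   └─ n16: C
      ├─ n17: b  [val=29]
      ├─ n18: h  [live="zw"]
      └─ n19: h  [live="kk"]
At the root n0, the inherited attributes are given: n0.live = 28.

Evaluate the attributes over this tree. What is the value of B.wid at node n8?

1. n0.live = 28  [given at root]
2. n2.live = 1  [1]
3. n3.live = "zx"  [terminal]
4. n4.val = 26  [terminal]
5. n5.val = 11  [terminal]
6. n2.hot = -3  [b₀.val - 29]
7. n1.lab = 29  [S.hot + 32]
8. n1.idx = true  [true]
9. n1.off = false  [S.hot > -3]
10. n6.key = -2  [A₀.lab * 3 - 89]
11. n6.fin = "zy"  ["zy"]
12. n6.acc = 21  [(if A₀.idx then A₀.lab else S.live) - 8]
13. n7.env = "qk"  [terminal]
14. n8.key = 12  [B₀.key + 14]
15. n8.fin = "kzy"  ["k" ++ B₀.fin]
16. n8.acc = 13  [B₀.key * 3 + 19]
17. n9.env = "np"  [terminal]
18. n10.live = "nq"  [terminal]
19. n11.live = "ku"  [terminal]
20. n8.wid = 16  [B.key + B.acc - 9]
21. n6.wid = 17  [B₀.key * -2 + 13]
22. n13.live = 3  [3]
23. n14.val = -9  [terminal]
24. n13.hot = -4  [b.val + 5]
25. n15.env = "wv"  [terminal]
26. n17.val = 29  [terminal]
27. n18.live = "zw"  [terminal]
28. n19.live = "kk"  [terminal]
29. n16.val = -2  [b.val * 3 - 89]
30. n16.depth = -6  [b.val * -1 + 23]
31. n16.hot = 8  [8]
32. n16.ok = "wkk"  ["w" ++ h₁.live]
33. n12.lab = 16  [C.hot + 8]
34. n12.idx = true  [C.depth == -6]
35. n12.off = true  [true]
36. n0.hot = 0  [S.live * -1 + 28]

16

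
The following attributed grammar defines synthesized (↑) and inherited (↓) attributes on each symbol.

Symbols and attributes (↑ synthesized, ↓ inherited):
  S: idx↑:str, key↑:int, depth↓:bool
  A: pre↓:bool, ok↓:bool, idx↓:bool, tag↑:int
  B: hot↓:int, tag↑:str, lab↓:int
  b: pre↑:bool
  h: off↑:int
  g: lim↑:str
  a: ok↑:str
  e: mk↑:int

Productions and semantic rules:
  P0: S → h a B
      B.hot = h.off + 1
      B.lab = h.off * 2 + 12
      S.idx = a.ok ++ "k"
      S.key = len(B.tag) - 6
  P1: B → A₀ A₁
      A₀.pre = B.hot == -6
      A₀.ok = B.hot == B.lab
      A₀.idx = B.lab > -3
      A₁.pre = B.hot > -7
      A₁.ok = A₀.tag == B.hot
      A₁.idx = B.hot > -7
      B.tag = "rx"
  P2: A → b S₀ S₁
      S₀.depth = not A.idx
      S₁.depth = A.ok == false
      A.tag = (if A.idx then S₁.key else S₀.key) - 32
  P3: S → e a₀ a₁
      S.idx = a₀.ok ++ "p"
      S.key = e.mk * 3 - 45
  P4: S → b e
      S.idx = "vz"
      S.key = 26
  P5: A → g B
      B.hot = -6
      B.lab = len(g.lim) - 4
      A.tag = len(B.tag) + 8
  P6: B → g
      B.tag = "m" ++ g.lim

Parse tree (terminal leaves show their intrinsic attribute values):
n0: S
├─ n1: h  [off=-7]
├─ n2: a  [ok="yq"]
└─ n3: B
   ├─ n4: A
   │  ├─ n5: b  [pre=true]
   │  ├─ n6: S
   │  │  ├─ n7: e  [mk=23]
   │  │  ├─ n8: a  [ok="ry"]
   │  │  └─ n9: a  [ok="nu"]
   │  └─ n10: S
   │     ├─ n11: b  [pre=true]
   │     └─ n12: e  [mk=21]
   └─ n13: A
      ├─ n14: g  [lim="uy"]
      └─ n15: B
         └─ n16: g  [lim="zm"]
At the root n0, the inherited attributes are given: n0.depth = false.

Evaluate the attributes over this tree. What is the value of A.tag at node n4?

-6

1. n0.depth = false  [given at root]
2. n1.off = -7  [terminal]
3. n2.ok = "yq"  [terminal]
4. n3.hot = -6  [h.off + 1]
5. n3.lab = -2  [h.off * 2 + 12]
6. n4.pre = true  [B.hot == -6]
7. n4.ok = false  [B.hot == B.lab]
8. n4.idx = true  [B.lab > -3]
9. n5.pre = true  [terminal]
10. n6.depth = false  [not A.idx]
11. n7.mk = 23  [terminal]
12. n8.ok = "ry"  [terminal]
13. n9.ok = "nu"  [terminal]
14. n6.idx = "ryp"  [a₀.ok ++ "p"]
15. n6.key = 24  [e.mk * 3 - 45]
16. n10.depth = true  [A.ok == false]
17. n11.pre = true  [terminal]
18. n12.mk = 21  [terminal]
19. n10.idx = "vz"  ["vz"]
20. n10.key = 26  [26]
21. n4.tag = -6  [(if A.idx then S₁.key else S₀.key) - 32]
22. n13.pre = true  [B.hot > -7]
23. n13.ok = true  [A₀.tag == B.hot]
24. n13.idx = true  [B.hot > -7]
25. n14.lim = "uy"  [terminal]
26. n15.hot = -6  [-6]
27. n15.lab = -2  [len(g.lim) - 4]
28. n16.lim = "zm"  [terminal]
29. n15.tag = "mzm"  ["m" ++ g.lim]
30. n13.tag = 11  [len(B.tag) + 8]
31. n3.tag = "rx"  ["rx"]
32. n0.idx = "yqk"  [a.ok ++ "k"]
33. n0.key = -4  [len(B.tag) - 6]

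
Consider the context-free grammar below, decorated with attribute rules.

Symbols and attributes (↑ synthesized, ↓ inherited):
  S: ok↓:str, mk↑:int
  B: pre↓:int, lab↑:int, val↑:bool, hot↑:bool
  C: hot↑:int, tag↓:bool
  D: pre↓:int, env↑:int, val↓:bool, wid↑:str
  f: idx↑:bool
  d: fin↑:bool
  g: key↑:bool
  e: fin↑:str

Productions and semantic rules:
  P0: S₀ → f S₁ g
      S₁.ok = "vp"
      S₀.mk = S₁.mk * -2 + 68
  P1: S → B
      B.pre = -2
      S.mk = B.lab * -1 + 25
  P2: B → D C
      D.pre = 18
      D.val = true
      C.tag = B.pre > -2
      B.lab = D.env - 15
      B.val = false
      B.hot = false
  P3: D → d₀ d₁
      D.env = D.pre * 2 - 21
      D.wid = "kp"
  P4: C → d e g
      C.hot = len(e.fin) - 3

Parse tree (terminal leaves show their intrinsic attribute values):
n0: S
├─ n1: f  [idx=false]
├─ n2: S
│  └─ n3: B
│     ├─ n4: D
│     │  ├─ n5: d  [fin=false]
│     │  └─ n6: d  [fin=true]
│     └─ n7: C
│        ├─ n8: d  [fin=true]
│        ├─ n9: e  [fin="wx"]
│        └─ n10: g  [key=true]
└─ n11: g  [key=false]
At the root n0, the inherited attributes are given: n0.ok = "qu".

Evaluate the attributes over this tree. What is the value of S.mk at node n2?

1. n0.ok = "qu"  [given at root]
2. n1.idx = false  [terminal]
3. n2.ok = "vp"  ["vp"]
4. n3.pre = -2  [-2]
5. n4.pre = 18  [18]
6. n4.val = true  [true]
7. n5.fin = false  [terminal]
8. n6.fin = true  [terminal]
9. n4.env = 15  [D.pre * 2 - 21]
10. n4.wid = "kp"  ["kp"]
11. n7.tag = false  [B.pre > -2]
12. n8.fin = true  [terminal]
13. n9.fin = "wx"  [terminal]
14. n10.key = true  [terminal]
15. n7.hot = -1  [len(e.fin) - 3]
16. n3.lab = 0  [D.env - 15]
17. n3.val = false  [false]
18. n3.hot = false  [false]
19. n2.mk = 25  [B.lab * -1 + 25]
20. n11.key = false  [terminal]
21. n0.mk = 18  [S₁.mk * -2 + 68]

25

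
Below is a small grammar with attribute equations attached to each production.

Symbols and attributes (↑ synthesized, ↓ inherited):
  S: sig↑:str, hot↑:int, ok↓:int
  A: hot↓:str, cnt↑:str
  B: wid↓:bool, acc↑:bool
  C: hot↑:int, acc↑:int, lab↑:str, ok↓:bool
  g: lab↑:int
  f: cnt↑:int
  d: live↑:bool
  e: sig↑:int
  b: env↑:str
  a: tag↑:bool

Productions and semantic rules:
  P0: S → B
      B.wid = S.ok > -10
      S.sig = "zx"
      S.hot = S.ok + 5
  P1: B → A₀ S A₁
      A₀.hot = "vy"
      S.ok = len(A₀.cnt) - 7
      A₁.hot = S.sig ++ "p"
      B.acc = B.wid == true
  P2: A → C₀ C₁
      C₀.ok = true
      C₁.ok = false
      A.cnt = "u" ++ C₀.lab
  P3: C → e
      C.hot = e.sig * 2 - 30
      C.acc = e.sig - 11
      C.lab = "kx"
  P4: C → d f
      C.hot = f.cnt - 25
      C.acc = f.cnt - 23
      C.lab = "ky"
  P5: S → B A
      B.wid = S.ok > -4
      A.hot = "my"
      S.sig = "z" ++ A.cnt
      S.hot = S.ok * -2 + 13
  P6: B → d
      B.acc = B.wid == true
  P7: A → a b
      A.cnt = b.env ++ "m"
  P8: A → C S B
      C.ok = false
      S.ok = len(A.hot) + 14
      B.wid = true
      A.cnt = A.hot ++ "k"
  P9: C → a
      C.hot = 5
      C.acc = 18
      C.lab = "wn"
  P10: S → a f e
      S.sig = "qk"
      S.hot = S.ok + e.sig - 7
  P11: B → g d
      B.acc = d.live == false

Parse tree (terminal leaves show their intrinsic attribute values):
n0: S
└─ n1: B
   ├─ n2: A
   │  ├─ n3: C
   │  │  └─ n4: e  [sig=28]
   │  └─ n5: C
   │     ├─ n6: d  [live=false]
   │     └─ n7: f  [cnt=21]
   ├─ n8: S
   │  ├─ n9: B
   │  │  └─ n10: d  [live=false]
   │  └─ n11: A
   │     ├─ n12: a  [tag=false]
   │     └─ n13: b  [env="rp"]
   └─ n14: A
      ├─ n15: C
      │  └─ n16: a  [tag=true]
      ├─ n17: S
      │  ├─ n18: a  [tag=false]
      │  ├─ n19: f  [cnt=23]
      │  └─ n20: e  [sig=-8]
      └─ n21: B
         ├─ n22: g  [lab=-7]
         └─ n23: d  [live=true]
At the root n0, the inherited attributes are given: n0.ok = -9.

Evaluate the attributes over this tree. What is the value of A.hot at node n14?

"zrpmp"

1. n0.ok = -9  [given at root]
2. n1.wid = true  [S.ok > -10]
3. n2.hot = "vy"  ["vy"]
4. n3.ok = true  [true]
5. n4.sig = 28  [terminal]
6. n3.hot = 26  [e.sig * 2 - 30]
7. n3.acc = 17  [e.sig - 11]
8. n3.lab = "kx"  ["kx"]
9. n5.ok = false  [false]
10. n6.live = false  [terminal]
11. n7.cnt = 21  [terminal]
12. n5.hot = -4  [f.cnt - 25]
13. n5.acc = -2  [f.cnt - 23]
14. n5.lab = "ky"  ["ky"]
15. n2.cnt = "ukx"  ["u" ++ C₀.lab]
16. n8.ok = -4  [len(A₀.cnt) - 7]
17. n9.wid = false  [S.ok > -4]
18. n10.live = false  [terminal]
19. n9.acc = false  [B.wid == true]
20. n11.hot = "my"  ["my"]
21. n12.tag = false  [terminal]
22. n13.env = "rp"  [terminal]
23. n11.cnt = "rpm"  [b.env ++ "m"]
24. n8.sig = "zrpm"  ["z" ++ A.cnt]
25. n8.hot = 21  [S.ok * -2 + 13]
26. n14.hot = "zrpmp"  [S.sig ++ "p"]
27. n15.ok = false  [false]
28. n16.tag = true  [terminal]
29. n15.hot = 5  [5]
30. n15.acc = 18  [18]
31. n15.lab = "wn"  ["wn"]
32. n17.ok = 19  [len(A.hot) + 14]
33. n18.tag = false  [terminal]
34. n19.cnt = 23  [terminal]
35. n20.sig = -8  [terminal]
36. n17.sig = "qk"  ["qk"]
37. n17.hot = 4  [S.ok + e.sig - 7]
38. n21.wid = true  [true]
39. n22.lab = -7  [terminal]
40. n23.live = true  [terminal]
41. n21.acc = false  [d.live == false]
42. n14.cnt = "zrpmpk"  [A.hot ++ "k"]
43. n1.acc = true  [B.wid == true]
44. n0.sig = "zx"  ["zx"]
45. n0.hot = -4  [S.ok + 5]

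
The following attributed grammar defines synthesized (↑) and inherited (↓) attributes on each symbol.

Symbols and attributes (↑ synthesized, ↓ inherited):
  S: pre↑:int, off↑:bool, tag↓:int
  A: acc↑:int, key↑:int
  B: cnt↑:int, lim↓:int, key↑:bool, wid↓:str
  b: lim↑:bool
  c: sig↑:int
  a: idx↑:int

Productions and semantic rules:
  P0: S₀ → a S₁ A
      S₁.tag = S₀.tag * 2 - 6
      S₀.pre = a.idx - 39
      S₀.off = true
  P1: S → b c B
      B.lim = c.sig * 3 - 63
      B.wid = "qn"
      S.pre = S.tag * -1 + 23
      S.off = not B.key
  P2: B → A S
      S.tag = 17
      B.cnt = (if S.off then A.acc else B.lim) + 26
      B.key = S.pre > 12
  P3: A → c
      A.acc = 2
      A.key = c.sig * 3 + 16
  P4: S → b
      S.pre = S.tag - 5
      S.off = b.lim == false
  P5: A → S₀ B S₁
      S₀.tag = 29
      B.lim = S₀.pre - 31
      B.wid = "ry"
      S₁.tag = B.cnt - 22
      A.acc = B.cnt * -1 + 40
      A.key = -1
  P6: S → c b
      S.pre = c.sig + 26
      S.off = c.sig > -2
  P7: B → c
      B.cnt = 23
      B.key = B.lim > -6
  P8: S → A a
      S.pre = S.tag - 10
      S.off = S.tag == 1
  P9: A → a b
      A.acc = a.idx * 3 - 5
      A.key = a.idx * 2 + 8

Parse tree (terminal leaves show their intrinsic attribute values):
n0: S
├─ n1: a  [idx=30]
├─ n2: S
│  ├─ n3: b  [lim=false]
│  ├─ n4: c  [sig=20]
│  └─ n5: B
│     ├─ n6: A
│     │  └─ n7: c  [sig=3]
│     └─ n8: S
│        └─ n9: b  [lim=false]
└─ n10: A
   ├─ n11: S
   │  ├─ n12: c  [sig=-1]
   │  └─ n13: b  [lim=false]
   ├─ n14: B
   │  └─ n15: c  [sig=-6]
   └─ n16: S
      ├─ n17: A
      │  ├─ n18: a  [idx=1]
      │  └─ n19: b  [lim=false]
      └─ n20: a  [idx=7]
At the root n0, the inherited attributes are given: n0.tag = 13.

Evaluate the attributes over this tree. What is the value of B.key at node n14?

1. n0.tag = 13  [given at root]
2. n1.idx = 30  [terminal]
3. n2.tag = 20  [S₀.tag * 2 - 6]
4. n3.lim = false  [terminal]
5. n4.sig = 20  [terminal]
6. n5.lim = -3  [c.sig * 3 - 63]
7. n5.wid = "qn"  ["qn"]
8. n7.sig = 3  [terminal]
9. n6.acc = 2  [2]
10. n6.key = 25  [c.sig * 3 + 16]
11. n8.tag = 17  [17]
12. n9.lim = false  [terminal]
13. n8.pre = 12  [S.tag - 5]
14. n8.off = true  [b.lim == false]
15. n5.cnt = 28  [(if S.off then A.acc else B.lim) + 26]
16. n5.key = false  [S.pre > 12]
17. n2.pre = 3  [S.tag * -1 + 23]
18. n2.off = true  [not B.key]
19. n11.tag = 29  [29]
20. n12.sig = -1  [terminal]
21. n13.lim = false  [terminal]
22. n11.pre = 25  [c.sig + 26]
23. n11.off = true  [c.sig > -2]
24. n14.lim = -6  [S₀.pre - 31]
25. n14.wid = "ry"  ["ry"]
26. n15.sig = -6  [terminal]
27. n14.cnt = 23  [23]
28. n14.key = false  [B.lim > -6]
29. n16.tag = 1  [B.cnt - 22]
30. n18.idx = 1  [terminal]
31. n19.lim = false  [terminal]
32. n17.acc = -2  [a.idx * 3 - 5]
33. n17.key = 10  [a.idx * 2 + 8]
34. n20.idx = 7  [terminal]
35. n16.pre = -9  [S.tag - 10]
36. n16.off = true  [S.tag == 1]
37. n10.acc = 17  [B.cnt * -1 + 40]
38. n10.key = -1  [-1]
39. n0.pre = -9  [a.idx - 39]
40. n0.off = true  [true]

false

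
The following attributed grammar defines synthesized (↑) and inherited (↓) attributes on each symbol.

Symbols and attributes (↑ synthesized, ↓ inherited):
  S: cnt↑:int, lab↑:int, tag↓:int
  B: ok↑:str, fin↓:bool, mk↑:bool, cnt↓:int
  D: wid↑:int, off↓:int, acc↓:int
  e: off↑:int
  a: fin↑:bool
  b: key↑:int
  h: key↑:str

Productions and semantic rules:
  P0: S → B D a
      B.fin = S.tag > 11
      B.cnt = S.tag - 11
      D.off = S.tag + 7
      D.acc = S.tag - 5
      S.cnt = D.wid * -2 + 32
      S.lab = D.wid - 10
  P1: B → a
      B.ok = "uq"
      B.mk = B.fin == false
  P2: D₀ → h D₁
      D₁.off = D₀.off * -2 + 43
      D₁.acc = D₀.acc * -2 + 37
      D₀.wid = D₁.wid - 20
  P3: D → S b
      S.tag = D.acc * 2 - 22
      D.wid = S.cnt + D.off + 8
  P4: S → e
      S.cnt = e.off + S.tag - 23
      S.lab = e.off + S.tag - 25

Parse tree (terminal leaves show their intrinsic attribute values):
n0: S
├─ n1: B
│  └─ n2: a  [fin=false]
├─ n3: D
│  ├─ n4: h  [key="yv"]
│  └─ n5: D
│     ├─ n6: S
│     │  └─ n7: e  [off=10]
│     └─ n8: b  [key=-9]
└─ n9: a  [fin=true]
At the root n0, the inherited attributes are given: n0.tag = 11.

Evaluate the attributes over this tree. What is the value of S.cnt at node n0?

12

1. n0.tag = 11  [given at root]
2. n1.fin = false  [S.tag > 11]
3. n1.cnt = 0  [S.tag - 11]
4. n2.fin = false  [terminal]
5. n1.ok = "uq"  ["uq"]
6. n1.mk = true  [B.fin == false]
7. n3.off = 18  [S.tag + 7]
8. n3.acc = 6  [S.tag - 5]
9. n4.key = "yv"  [terminal]
10. n5.off = 7  [D₀.off * -2 + 43]
11. n5.acc = 25  [D₀.acc * -2 + 37]
12. n6.tag = 28  [D.acc * 2 - 22]
13. n7.off = 10  [terminal]
14. n6.cnt = 15  [e.off + S.tag - 23]
15. n6.lab = 13  [e.off + S.tag - 25]
16. n8.key = -9  [terminal]
17. n5.wid = 30  [S.cnt + D.off + 8]
18. n3.wid = 10  [D₁.wid - 20]
19. n9.fin = true  [terminal]
20. n0.cnt = 12  [D.wid * -2 + 32]
21. n0.lab = 0  [D.wid - 10]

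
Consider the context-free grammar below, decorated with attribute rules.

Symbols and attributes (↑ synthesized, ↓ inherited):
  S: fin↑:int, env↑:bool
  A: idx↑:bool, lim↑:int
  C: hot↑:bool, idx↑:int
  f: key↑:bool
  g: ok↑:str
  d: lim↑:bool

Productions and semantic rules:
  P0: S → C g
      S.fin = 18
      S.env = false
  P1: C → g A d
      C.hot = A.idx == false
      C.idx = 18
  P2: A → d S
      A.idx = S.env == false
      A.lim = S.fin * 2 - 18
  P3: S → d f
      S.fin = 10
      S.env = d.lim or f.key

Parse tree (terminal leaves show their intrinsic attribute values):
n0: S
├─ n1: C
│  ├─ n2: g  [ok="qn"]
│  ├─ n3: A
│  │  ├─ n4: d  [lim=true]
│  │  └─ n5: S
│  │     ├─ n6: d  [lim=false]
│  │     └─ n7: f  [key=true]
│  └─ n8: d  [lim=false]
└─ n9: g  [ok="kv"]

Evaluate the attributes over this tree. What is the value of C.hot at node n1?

true

1. n2.ok = "qn"  [terminal]
2. n4.lim = true  [terminal]
3. n6.lim = false  [terminal]
4. n7.key = true  [terminal]
5. n5.fin = 10  [10]
6. n5.env = true  [d.lim or f.key]
7. n3.idx = false  [S.env == false]
8. n3.lim = 2  [S.fin * 2 - 18]
9. n8.lim = false  [terminal]
10. n1.hot = true  [A.idx == false]
11. n1.idx = 18  [18]
12. n9.ok = "kv"  [terminal]
13. n0.fin = 18  [18]
14. n0.env = false  [false]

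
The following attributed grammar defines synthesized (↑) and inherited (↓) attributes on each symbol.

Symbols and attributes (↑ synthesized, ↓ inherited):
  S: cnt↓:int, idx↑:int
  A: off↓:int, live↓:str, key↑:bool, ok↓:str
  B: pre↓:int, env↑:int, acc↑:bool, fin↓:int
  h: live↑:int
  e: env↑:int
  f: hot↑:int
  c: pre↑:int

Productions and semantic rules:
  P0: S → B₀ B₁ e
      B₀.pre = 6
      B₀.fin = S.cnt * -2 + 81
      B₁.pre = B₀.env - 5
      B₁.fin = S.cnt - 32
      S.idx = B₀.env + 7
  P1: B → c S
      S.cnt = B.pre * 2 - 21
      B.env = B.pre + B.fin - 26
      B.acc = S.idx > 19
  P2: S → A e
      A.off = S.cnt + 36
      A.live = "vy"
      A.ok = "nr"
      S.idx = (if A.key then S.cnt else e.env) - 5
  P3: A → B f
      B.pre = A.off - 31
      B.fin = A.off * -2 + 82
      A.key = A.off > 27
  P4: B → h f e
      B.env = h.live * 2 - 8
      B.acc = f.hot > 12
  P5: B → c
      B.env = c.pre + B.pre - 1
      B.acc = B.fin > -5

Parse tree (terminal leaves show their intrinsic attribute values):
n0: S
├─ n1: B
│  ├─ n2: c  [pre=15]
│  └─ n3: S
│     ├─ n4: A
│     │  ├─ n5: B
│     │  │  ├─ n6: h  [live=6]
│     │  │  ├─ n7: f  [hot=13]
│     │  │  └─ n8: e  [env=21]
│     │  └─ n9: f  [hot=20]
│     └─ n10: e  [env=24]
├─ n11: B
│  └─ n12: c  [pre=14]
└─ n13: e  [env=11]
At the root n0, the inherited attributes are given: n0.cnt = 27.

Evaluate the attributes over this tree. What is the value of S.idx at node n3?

19

1. n0.cnt = 27  [given at root]
2. n1.pre = 6  [6]
3. n1.fin = 27  [S.cnt * -2 + 81]
4. n2.pre = 15  [terminal]
5. n3.cnt = -9  [B.pre * 2 - 21]
6. n4.off = 27  [S.cnt + 36]
7. n4.live = "vy"  ["vy"]
8. n4.ok = "nr"  ["nr"]
9. n5.pre = -4  [A.off - 31]
10. n5.fin = 28  [A.off * -2 + 82]
11. n6.live = 6  [terminal]
12. n7.hot = 13  [terminal]
13. n8.env = 21  [terminal]
14. n5.env = 4  [h.live * 2 - 8]
15. n5.acc = true  [f.hot > 12]
16. n9.hot = 20  [terminal]
17. n4.key = false  [A.off > 27]
18. n10.env = 24  [terminal]
19. n3.idx = 19  [(if A.key then S.cnt else e.env) - 5]
20. n1.env = 7  [B.pre + B.fin - 26]
21. n1.acc = false  [S.idx > 19]
22. n11.pre = 2  [B₀.env - 5]
23. n11.fin = -5  [S.cnt - 32]
24. n12.pre = 14  [terminal]
25. n11.env = 15  [c.pre + B.pre - 1]
26. n11.acc = false  [B.fin > -5]
27. n13.env = 11  [terminal]
28. n0.idx = 14  [B₀.env + 7]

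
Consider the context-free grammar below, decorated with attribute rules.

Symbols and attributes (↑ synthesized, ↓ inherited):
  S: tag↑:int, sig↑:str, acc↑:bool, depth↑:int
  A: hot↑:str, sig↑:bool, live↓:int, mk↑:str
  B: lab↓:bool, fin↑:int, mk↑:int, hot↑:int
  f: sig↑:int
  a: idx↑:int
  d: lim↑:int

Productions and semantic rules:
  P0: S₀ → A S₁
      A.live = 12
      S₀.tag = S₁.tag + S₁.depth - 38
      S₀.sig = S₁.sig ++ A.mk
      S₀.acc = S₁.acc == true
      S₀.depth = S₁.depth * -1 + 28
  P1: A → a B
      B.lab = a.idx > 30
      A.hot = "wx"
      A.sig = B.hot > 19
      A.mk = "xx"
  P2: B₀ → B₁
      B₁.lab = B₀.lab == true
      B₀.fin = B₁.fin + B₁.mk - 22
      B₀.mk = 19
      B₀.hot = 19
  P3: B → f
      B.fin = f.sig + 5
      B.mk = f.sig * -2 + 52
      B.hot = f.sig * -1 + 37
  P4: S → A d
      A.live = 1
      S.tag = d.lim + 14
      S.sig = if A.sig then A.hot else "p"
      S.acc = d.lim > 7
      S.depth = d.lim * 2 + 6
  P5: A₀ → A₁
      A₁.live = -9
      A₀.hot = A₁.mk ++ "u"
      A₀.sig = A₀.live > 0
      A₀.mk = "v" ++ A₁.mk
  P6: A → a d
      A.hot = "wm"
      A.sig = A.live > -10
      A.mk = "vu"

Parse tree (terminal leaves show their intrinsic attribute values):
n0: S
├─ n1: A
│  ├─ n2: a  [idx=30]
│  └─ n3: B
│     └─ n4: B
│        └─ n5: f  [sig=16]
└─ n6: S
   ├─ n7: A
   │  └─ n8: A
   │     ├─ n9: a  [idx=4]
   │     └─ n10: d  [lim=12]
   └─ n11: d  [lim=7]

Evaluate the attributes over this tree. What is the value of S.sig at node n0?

"vuuxx"

1. n1.live = 12  [12]
2. n2.idx = 30  [terminal]
3. n3.lab = false  [a.idx > 30]
4. n4.lab = false  [B₀.lab == true]
5. n5.sig = 16  [terminal]
6. n4.fin = 21  [f.sig + 5]
7. n4.mk = 20  [f.sig * -2 + 52]
8. n4.hot = 21  [f.sig * -1 + 37]
9. n3.fin = 19  [B₁.fin + B₁.mk - 22]
10. n3.mk = 19  [19]
11. n3.hot = 19  [19]
12. n1.hot = "wx"  ["wx"]
13. n1.sig = false  [B.hot > 19]
14. n1.mk = "xx"  ["xx"]
15. n7.live = 1  [1]
16. n8.live = -9  [-9]
17. n9.idx = 4  [terminal]
18. n10.lim = 12  [terminal]
19. n8.hot = "wm"  ["wm"]
20. n8.sig = true  [A.live > -10]
21. n8.mk = "vu"  ["vu"]
22. n7.hot = "vuu"  [A₁.mk ++ "u"]
23. n7.sig = true  [A₀.live > 0]
24. n7.mk = "vvu"  ["v" ++ A₁.mk]
25. n11.lim = 7  [terminal]
26. n6.tag = 21  [d.lim + 14]
27. n6.sig = "vuu"  [if A.sig then A.hot else "p"]
28. n6.acc = false  [d.lim > 7]
29. n6.depth = 20  [d.lim * 2 + 6]
30. n0.tag = 3  [S₁.tag + S₁.depth - 38]
31. n0.sig = "vuuxx"  [S₁.sig ++ A.mk]
32. n0.acc = false  [S₁.acc == true]
33. n0.depth = 8  [S₁.depth * -1 + 28]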